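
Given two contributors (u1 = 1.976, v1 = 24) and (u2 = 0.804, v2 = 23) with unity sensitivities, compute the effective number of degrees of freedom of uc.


uc = sqrt(u1^2 + u2^2) = sqrt(1.976^2 + 0.804^2) = 2.1333054
v_eff = uc^4 / (u1^4/v1 + u2^4/v2)
= 2.1333054^4 / (1.976^4/24 + 0.804^4/23)
= 20.711528 / 0.65340562
v_eff = 31.6978

31.6978


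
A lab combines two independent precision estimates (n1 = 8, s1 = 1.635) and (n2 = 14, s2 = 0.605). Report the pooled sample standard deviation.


s_p = sqrt(((n1-1)*s1^2 + (n2-1)*s2^2) / (n1+n2-2))
numerator = (8-1)*1.635^2 + (14-1)*0.605^2 = 18.712575 + 4.758325 = 23.4709
denominator = 8 + 14 - 2 = 20
s_p^2 = 23.4709 / 20 = 1.173545
s_p = sqrt(1.173545) = 1.0833

1.0833


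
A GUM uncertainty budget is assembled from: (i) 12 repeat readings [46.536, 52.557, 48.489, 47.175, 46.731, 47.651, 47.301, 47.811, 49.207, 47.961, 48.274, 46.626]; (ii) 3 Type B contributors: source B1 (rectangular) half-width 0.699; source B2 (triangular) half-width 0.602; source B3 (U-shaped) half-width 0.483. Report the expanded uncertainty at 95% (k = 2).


mean = (46.536 + 52.557 + 48.489 + 47.175 + 46.731 + 47.651 + 47.301 + 47.811 + 49.207 + 47.961 + 48.274 + 46.626) / 12 = 48.02658333
s = sqrt(sum((x - mean)^2)/(n-1)) = 1.6375874
u_A = s / sqrt(n) = 1.6375874 / sqrt(12) = 0.47273076
u_B1 = 0.699 / sqrt(3) = 0.40356784
u_B2 = 0.602 / sqrt(6) = 0.24576547
u_B3 = 0.483 / sqrt(2) = 0.34153258
uc = sqrt(0.47273076^2 + 0.40356784^2 + 0.24576547^2 + 0.34153258^2) = 0.7505908
U = k * uc = 2 * 0.7505908
U = 1.5012

1.5012


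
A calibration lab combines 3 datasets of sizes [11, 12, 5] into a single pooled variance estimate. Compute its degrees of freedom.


nu = sum_i (n_i - 1)
nu = ((11 - 1) + (12 - 1) + (5 - 1))
nu = 10 + 11 + 4
nu = 25

25


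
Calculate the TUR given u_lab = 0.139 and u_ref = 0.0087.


TUR = u_lab / u_ref
= 0.139 / 0.0087
= 15.9770

15.9770


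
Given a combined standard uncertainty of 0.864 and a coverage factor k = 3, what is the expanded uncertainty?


U = k * uc
U = 3 * 0.864
U = 2.5920

2.5920


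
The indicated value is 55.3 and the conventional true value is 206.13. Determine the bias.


Systematic error = measured - true
= 55.3 - 206.13
= -150.8300

-150.8300


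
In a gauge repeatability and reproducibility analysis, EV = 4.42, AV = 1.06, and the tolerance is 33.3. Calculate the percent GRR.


GRR = sqrt(EV^2 + AV^2) = sqrt(4.42^2 + 1.06^2) = 4.5453273
%GRR = GRR / tol * 100 = 4.5453273 / 33.3 * 100
%GRR = 13.6496

13.6496


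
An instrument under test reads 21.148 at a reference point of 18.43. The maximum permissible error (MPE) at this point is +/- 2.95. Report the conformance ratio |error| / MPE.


e = indication - reference = 21.148 - 18.43 = 2.7180
|e| = 2.7180
ratio = |e| / MPE = 2.7180 / 2.95
ratio = 0.9214

0.9214


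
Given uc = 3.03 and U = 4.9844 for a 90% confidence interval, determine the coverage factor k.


k = U / uc
k = 4.9844 / 3.03
k = 1.645

1.645


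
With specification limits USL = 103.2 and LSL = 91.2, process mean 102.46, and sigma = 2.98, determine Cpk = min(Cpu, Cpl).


Cpu = (USL - mean) / (3*sigma) = (103.2 - 102.46) / (3*2.98) = 0.0828
Cpl = (mean - LSL) / (3*sigma) = (102.46 - 91.2) / (3*2.98) = 1.2595
Cpk = min(Cpu, Cpl) = 0.0828

0.0828


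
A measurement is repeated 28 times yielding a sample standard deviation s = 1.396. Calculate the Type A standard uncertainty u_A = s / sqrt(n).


u_A = s / sqrt(n)
u_A = 1.396 / sqrt(28)
u_A = 1.396 / 5.2915026
u_A = 0.2638

0.2638


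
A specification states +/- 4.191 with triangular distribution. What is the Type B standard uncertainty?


u_B = half_width / sqrt(6)
u_B = 4.191 / 2.4494897
u_B = 1.7110

1.7110


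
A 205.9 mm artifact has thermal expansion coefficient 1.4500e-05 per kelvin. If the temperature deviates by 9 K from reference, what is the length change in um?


dL = L * alpha * dT
= 205.9 * 1.4500e-05 * 9
= 0.0268699 mm
dL_um = 0.0268699 * 1000 = 26.8699 um

26.8699


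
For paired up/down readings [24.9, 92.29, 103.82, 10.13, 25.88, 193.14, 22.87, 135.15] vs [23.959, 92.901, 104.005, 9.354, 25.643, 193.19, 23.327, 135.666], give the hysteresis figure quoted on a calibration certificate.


|24.9 - 23.959| = 0.9410
|92.29 - 92.901| = 0.6110
|103.82 - 104.005| = 0.1850
|10.13 - 9.354| = 0.7760
|25.88 - 25.643| = 0.2370
|193.14 - 193.19| = 0.0500
|22.87 - 23.327| = 0.4570
|135.15 - 135.666| = 0.5160
hysteresis = max(diffs) = 0.9410

0.9410


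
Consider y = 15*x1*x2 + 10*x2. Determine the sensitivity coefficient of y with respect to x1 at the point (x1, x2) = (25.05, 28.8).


y = 15*x1*x2 + 10*x2
dy/dx1 = 15*x2
Evaluate at x2 = 28.8: c1 = 15 * 28.8
c1 = 432.0000

432.0000


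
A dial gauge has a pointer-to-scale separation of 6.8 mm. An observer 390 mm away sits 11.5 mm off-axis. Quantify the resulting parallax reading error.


error = h * offset / d
= 6.8 * 11.5 / 390
= 0.2005

0.2005


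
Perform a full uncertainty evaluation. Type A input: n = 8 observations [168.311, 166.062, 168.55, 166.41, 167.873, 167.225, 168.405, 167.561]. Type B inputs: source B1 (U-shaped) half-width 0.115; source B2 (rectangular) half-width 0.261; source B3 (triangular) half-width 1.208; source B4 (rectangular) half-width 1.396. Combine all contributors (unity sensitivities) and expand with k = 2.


mean = (168.311 + 166.062 + 168.55 + 166.41 + 167.873 + 167.225 + 168.405 + 167.561) / 8 = 167.549625
s = sqrt(sum((x - mean)^2)/(n-1)) = 0.92843677
u_A = s / sqrt(n) = 0.92843677 / sqrt(8) = 0.32825197
u_B1 = 0.115 / sqrt(2) = 0.08131728
u_B2 = 0.261 / sqrt(3) = 0.15068842
u_B3 = 1.208 / sqrt(6) = 0.49316393
u_B4 = 1.396 / sqrt(3) = 0.80598098
uc = sqrt(0.32825197^2 + 0.08131728^2 + 0.15068842^2 + 0.49316393^2 + 0.80598098^2) = 1.0148324
U = k * uc = 2 * 1.0148324
U = 2.0297

2.0297


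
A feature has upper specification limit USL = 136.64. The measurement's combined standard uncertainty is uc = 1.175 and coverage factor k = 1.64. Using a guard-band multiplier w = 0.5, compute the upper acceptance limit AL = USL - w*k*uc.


U = k * uc = 1.64 * 1.175 = 1.927
guard band g = w * U = 0.5 * 1.927 = 0.9635
AL = USL - g = 136.64 - 0.9635
AL = 135.6765

135.6765


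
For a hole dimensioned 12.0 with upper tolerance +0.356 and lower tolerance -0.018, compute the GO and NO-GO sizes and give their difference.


GO = nominal - lower_tol (smallest hole = maximum material condition)
GO = 12.0 - 0.018 = 11.982
NO-GO = nominal + upper_tol (largest hole = least material condition)
NO-GO = 12.0 + 0.356 = 12.356
spread = NO-GO - GO = 12.356 - 11.982 = 0.3740

0.3740


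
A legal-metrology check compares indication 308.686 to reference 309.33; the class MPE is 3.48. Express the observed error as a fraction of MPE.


e = indication - reference = 308.686 - 309.33 = -0.6440
|e| = 0.6440
ratio = |e| / MPE = 0.6440 / 3.48
ratio = 0.1851

0.1851


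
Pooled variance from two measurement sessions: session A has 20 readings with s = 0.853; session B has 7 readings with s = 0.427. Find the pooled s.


s_p = sqrt(((n1-1)*s1^2 + (n2-1)*s2^2) / (n1+n2-2))
numerator = (20-1)*0.853^2 + (7-1)*0.427^2 = 13.824571 + 1.093974 = 14.918545
denominator = 20 + 7 - 2 = 25
s_p^2 = 14.918545 / 25 = 0.5967418
s_p = sqrt(0.5967418) = 0.7725

0.7725


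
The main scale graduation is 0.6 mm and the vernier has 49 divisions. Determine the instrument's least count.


LC = MSD / n_div
= 0.6 / 49
= 0.0122

0.0122


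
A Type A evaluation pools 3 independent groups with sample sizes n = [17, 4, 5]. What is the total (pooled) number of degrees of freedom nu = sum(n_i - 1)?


nu = sum_i (n_i - 1)
nu = ((17 - 1) + (4 - 1) + (5 - 1))
nu = 16 + 3 + 4
nu = 23

23


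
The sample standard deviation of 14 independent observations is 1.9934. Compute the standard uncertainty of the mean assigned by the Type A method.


u_A = s / sqrt(n)
u_A = 1.9934 / sqrt(14)
u_A = 1.9934 / 3.7416574
u_A = 0.5328

0.5328


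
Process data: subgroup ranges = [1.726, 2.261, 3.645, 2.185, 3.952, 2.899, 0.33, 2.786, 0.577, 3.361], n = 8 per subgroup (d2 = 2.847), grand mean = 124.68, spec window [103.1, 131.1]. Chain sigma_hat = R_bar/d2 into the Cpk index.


R_bar = (1.726 + 2.261 + 3.645 + 2.185 + 3.952 + 2.899 + 0.33 + 2.786 + 0.577 + 3.361) / 10 = 2.3722
sigma = R_bar / d2 = 2.3722 / 2.847 = 0.83322796
Cp = (USL - LSL)/(6*sigma) = (131.1 - 103.1)/(6*0.83322796) = 5.6007
Cpu = (131.1 - 124.68)/(3*0.83322796) = 2.5683
Cpl = (124.68 - 103.1)/(3*0.83322796) = 8.6331
Cpk = min(Cpu, Cpl) = 2.5683

2.5683


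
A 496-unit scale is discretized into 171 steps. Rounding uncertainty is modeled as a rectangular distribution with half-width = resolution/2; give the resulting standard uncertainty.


resolution = range / divisions
resolution = 496 / 171 = 2.9005848
u_res = resolution / (2*sqrt(3))
u_res = 2.9005848 / 3.4641016
u_res = 0.8373

0.8373


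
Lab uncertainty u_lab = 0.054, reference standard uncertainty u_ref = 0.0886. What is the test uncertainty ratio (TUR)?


TUR = u_lab / u_ref
= 0.054 / 0.0886
= 0.6095

0.6095


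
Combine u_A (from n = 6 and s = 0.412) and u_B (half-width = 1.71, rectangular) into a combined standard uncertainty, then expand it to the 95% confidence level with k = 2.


u_A = s / sqrt(n) = 0.412 / sqrt(6) = 0.1681983
u_B = half_width / sqrt(3) = 1.71 / sqrt(3) = 0.98726896
uc = sqrt(u_A^2 + u_B^2) = sqrt(0.1681983^2 + 0.98726896^2) = 1.0014942
U = k * uc = 2 * 1.0014942
U = 2.0030

2.0030


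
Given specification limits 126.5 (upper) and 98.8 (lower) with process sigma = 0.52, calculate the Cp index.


Cp = (USL - LSL) / (6 * sigma)
= (126.5 - 98.8) / (6 * 0.52)
= 27.7000 / 3.1200
= 8.8782

8.8782


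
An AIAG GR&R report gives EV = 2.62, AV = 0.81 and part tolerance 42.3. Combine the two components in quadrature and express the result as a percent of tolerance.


GRR = sqrt(EV^2 + AV^2) = sqrt(2.62^2 + 0.81^2) = 2.742353
%GRR = GRR / tol * 100 = 2.742353 / 42.3 * 100
%GRR = 6.4831

6.4831


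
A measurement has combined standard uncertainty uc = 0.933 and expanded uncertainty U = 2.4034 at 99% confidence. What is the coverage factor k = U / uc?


k = U / uc
k = 2.4034 / 0.933
k = 2.576

2.576


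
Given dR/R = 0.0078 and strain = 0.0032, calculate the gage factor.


GF = (dR/R) / epsilon
= 0.0078 / 0.0032
= 2.4375

2.4375


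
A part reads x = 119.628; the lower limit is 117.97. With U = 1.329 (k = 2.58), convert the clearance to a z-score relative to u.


u = U / k = 1.329 / 2.58 = 0.51511628
margin = |LSL - x| = |117.97 - 119.628| = 1.658
z = margin / u = 1.658 / 0.51511628
z = 3.2187

3.2187


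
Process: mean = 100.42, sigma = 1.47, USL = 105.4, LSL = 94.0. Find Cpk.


Cpu = (USL - mean) / (3*sigma) = (105.4 - 100.42) / (3*1.47) = 1.1293
Cpl = (mean - LSL) / (3*sigma) = (100.42 - 94.0) / (3*1.47) = 1.4558
Cpk = min(Cpu, Cpl) = 1.1293

1.1293


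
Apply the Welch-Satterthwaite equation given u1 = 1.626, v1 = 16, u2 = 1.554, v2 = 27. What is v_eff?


uc = sqrt(u1^2 + u2^2) = sqrt(1.626^2 + 1.554^2) = 2.2491758
v_eff = uc^4 / (u1^4/v1 + u2^4/v2)
= 2.2491758^4 / (1.626^4/16 + 1.554^4/27)
= 25.591374 / 0.65287333
v_eff = 39.1981

39.1981


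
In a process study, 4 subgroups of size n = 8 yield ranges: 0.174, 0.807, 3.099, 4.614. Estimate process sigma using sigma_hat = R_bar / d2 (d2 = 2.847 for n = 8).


R_bar = (0.174 + 0.807 + 3.099 + 4.614) / 4
R_bar = 8.694 / 4 = 2.1735
sigma_hat = R_bar / d2 = 2.1735 / 2.847 = 0.7634

0.7634


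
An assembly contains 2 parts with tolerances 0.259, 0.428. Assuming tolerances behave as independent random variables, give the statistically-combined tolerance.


RSS = sqrt(0.259^2 + 0.428^2)
= sqrt(0.250265)
= 0.5003

0.5003


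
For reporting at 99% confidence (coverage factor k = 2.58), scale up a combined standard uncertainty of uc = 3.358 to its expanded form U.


U = k * uc
U = 2.58 * 3.358
U = 8.6636

8.6636


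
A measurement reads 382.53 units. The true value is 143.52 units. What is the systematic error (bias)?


Systematic error = measured - true
= 382.53 - 143.52
= 239.0100

239.0100


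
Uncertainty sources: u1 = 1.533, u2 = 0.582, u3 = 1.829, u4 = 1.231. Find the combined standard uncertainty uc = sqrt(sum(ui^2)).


uc = sqrt(1.533^2 + 0.582^2 + 1.829^2 + 1.231^2)
uc = sqrt(7.549415)
uc = 2.7476

2.7476


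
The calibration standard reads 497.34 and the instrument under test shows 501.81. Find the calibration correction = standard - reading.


Correction = standard - reading
= 497.34 - 501.81
= -4.4700

-4.4700


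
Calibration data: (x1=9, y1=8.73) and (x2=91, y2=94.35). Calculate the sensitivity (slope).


slope = (y2 - y1) / (x2 - x1)
= (94.35 - 8.73) / (91 - 9)
= 85.6200 / 82
= 1.0441

1.0441


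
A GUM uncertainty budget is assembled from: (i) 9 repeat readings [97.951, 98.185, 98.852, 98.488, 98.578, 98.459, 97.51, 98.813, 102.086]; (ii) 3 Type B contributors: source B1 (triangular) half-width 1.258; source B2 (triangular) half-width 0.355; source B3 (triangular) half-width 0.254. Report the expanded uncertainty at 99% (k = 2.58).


mean = (97.951 + 98.185 + 98.852 + 98.488 + 98.578 + 98.459 + 97.51 + 98.813 + 102.086) / 9 = 98.76911111
s = sqrt(sum((x - mean)^2)/(n-1)) = 1.3142544
u_A = s / sqrt(n) = 1.3142544 / sqrt(9) = 0.4380848
u_B1 = 1.258 / sqrt(6) = 0.51357635
u_B2 = 0.355 / sqrt(6) = 0.14492814
u_B3 = 0.254 / sqrt(6) = 0.10369507
uc = sqrt(0.4380848^2 + 0.51357635^2 + 0.14492814^2 + 0.10369507^2) = 0.69816602
U = k * uc = 2.58 * 0.69816602
U = 1.8013

1.8013


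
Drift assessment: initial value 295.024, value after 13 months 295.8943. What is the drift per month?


rate = (v2 - v1) / months
= (295.8943 - 295.024) / 13
= 0.8703 / 13
= 0.0669

0.0669


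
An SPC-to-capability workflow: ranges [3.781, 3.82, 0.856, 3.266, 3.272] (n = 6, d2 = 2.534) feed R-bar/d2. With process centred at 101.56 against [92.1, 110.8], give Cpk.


R_bar = (3.781 + 3.82 + 0.856 + 3.266 + 3.272) / 5 = 2.999
sigma = R_bar / d2 = 2.999 / 2.534 = 1.1835043
Cp = (USL - LSL)/(6*sigma) = (110.8 - 92.1)/(6*1.1835043) = 2.6334
Cpu = (110.8 - 101.56)/(3*1.1835043) = 2.6024
Cpl = (101.56 - 92.1)/(3*1.1835043) = 2.6644
Cpk = min(Cpu, Cpl) = 2.6024

2.6024


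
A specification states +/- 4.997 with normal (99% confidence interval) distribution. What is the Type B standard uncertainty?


u_B = half_width / 2.576
u_B = 4.997 / 2.576
u_B = 1.9398

1.9398


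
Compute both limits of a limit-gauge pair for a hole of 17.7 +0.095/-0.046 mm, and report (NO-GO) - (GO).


GO = nominal - lower_tol (smallest hole = maximum material condition)
GO = 17.7 - 0.046 = 17.654
NO-GO = nominal + upper_tol (largest hole = least material condition)
NO-GO = 17.7 + 0.095 = 17.795
spread = NO-GO - GO = 17.795 - 17.654 = 0.1410

0.1410


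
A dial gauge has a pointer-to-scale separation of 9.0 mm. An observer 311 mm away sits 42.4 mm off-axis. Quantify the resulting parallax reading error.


error = h * offset / d
= 9.0 * 42.4 / 311
= 1.2270

1.2270


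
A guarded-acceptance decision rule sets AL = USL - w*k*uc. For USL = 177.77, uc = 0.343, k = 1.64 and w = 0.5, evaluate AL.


U = k * uc = 1.64 * 0.343 = 0.56252
guard band g = w * U = 0.5 * 0.56252 = 0.28126
AL = USL - g = 177.77 - 0.28126
AL = 177.4887

177.4887


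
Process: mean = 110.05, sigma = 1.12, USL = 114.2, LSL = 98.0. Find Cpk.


Cpu = (USL - mean) / (3*sigma) = (114.2 - 110.05) / (3*1.12) = 1.2351
Cpl = (mean - LSL) / (3*sigma) = (110.05 - 98.0) / (3*1.12) = 3.5863
Cpk = min(Cpu, Cpl) = 1.2351

1.2351


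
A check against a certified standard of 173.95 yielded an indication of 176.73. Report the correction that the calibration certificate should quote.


Correction = standard - reading
= 173.95 - 176.73
= -2.7800

-2.7800


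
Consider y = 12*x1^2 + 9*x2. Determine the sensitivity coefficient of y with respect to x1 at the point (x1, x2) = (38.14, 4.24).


y = 12*x1^2 + 9*x2
dy/dx1 = 2*12*x1
Evaluate at x1 = 38.14: c1 = 24 * 38.14
c1 = 915.3600

915.3600


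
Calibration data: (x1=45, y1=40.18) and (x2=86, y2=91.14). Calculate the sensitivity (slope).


slope = (y2 - y1) / (x2 - x1)
= (91.14 - 40.18) / (86 - 45)
= 50.9600 / 41
= 1.2429

1.2429


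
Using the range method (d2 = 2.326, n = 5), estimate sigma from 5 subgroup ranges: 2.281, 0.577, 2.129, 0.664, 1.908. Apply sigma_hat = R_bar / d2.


R_bar = (2.281 + 0.577 + 2.129 + 0.664 + 1.908) / 5
R_bar = 7.559 / 5 = 1.5118
sigma_hat = R_bar / d2 = 1.5118 / 2.326 = 0.6500

0.6500


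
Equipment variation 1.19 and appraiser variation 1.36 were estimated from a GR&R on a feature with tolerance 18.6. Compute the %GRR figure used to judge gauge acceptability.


GRR = sqrt(EV^2 + AV^2) = sqrt(1.19^2 + 1.36^2) = 1.8071248
%GRR = GRR / tol * 100 = 1.8071248 / 18.6 * 100
%GRR = 9.7157

9.7157


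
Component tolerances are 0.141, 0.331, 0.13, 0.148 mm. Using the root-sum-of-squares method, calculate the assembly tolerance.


RSS = sqrt(0.141^2 + 0.331^2 + 0.13^2 + 0.148^2)
= sqrt(0.168246)
= 0.4102

0.4102


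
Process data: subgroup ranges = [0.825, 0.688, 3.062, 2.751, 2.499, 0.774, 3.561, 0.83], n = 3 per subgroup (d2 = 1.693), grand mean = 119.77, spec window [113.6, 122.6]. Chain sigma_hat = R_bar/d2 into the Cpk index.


R_bar = (0.825 + 0.688 + 3.062 + 2.751 + 2.499 + 0.774 + 3.561 + 0.83) / 8 = 1.87375
sigma = R_bar / d2 = 1.87375 / 1.693 = 1.1067631
Cp = (USL - LSL)/(6*sigma) = (122.6 - 113.6)/(6*1.1067631) = 1.3553
Cpu = (122.6 - 119.77)/(3*1.1067631) = 0.8523
Cpl = (119.77 - 113.6)/(3*1.1067631) = 1.8583
Cpk = min(Cpu, Cpl) = 0.8523

0.8523


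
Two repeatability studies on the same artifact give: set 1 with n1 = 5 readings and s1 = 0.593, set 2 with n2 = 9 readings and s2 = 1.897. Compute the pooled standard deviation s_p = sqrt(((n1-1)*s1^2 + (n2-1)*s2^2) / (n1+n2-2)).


s_p = sqrt(((n1-1)*s1^2 + (n2-1)*s2^2) / (n1+n2-2))
numerator = (5-1)*0.593^2 + (9-1)*1.897^2 = 1.406596 + 28.788872 = 30.195468
denominator = 5 + 9 - 2 = 12
s_p^2 = 30.195468 / 12 = 2.516289
s_p = sqrt(2.516289) = 1.5863

1.5863


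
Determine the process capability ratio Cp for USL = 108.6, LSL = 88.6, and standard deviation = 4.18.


Cp = (USL - LSL) / (6 * sigma)
= (108.6 - 88.6) / (6 * 4.18)
= 20.0000 / 25.0800
= 0.7974

0.7974


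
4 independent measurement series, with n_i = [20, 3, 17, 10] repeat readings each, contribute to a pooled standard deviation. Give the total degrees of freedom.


nu = sum_i (n_i - 1)
nu = ((20 - 1) + (3 - 1) + (17 - 1) + (10 - 1))
nu = 19 + 2 + 16 + 9
nu = 46

46


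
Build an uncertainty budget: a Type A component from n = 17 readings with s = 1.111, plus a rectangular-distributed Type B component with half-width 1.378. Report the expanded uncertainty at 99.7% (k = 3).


u_A = s / sqrt(n) = 1.111 / sqrt(17) = 0.26945708
u_B = half_width / sqrt(3) = 1.378 / sqrt(3) = 0.79558867
uc = sqrt(u_A^2 + u_B^2) = sqrt(0.26945708^2 + 0.79558867^2) = 0.83998122
U = k * uc = 3 * 0.83998122
U = 2.5199

2.5199


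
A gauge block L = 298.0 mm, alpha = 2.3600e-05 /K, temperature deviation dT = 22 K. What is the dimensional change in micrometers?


dL = L * alpha * dT
= 298.0 * 2.3600e-05 * 22
= 0.1547216 mm
dL_um = 0.1547216 * 1000 = 154.7216 um

154.7216


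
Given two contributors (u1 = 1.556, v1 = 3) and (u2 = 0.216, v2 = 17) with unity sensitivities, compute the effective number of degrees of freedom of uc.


uc = sqrt(u1^2 + u2^2) = sqrt(1.556^2 + 0.216^2) = 1.5709207
v_eff = uc^4 / (u1^4/v1 + u2^4/v2)
= 1.5709207^4 / (1.556^4/3 + 0.216^4/17)
= 6.0899966 / 1.9540946
v_eff = 3.1165

3.1165


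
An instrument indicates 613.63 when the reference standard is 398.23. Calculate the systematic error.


Systematic error = measured - true
= 613.63 - 398.23
= 215.4000

215.4000


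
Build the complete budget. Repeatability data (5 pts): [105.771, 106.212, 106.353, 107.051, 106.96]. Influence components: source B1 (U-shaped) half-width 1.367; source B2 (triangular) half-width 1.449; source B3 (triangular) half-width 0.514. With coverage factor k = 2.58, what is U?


mean = (105.771 + 106.212 + 106.353 + 107.051 + 106.96) / 5 = 106.4694
s = sqrt(sum((x - mean)^2)/(n-1)) = 0.53537678
u_A = s / sqrt(n) = 0.53537678 / sqrt(5) = 0.23942777
u_B1 = 1.367 / sqrt(2) = 0.96661497
u_B2 = 1.449 / sqrt(6) = 0.59155177
u_B3 = 0.514 / sqrt(6) = 0.20983962
uc = sqrt(0.23942777^2 + 0.96661497^2 + 0.59155177^2 + 0.20983962^2) = 1.1771305
U = k * uc = 2.58 * 1.1771305
U = 3.0370

3.0370


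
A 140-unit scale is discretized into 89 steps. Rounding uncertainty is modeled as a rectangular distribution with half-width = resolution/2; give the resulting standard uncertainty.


resolution = range / divisions
resolution = 140 / 89 = 1.5730337
u_res = resolution / (2*sqrt(3))
u_res = 1.5730337 / 3.4641016
u_res = 0.4541

0.4541


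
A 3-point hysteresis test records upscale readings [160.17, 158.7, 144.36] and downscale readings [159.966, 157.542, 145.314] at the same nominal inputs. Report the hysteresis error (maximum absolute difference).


|160.17 - 159.966| = 0.2040
|158.7 - 157.542| = 1.1580
|144.36 - 145.314| = 0.9540
hysteresis = max(diffs) = 1.1580

1.1580


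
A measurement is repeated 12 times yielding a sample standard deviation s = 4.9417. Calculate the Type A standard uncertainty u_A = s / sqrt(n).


u_A = s / sqrt(n)
u_A = 4.9417 / sqrt(12)
u_A = 4.9417 / 3.4641016
u_A = 1.4265

1.4265


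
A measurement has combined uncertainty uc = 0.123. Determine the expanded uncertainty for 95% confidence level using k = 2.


U = k * uc
U = 2 * 0.123
U = 0.2460

0.2460


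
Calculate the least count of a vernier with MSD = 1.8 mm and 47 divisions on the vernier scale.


LC = MSD / n_div
= 1.8 / 47
= 0.0383

0.0383


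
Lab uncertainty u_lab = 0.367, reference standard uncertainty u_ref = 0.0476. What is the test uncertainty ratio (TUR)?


TUR = u_lab / u_ref
= 0.367 / 0.0476
= 7.7101

7.7101


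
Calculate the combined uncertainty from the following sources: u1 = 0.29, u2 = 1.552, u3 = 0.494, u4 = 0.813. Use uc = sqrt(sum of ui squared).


uc = sqrt(0.29^2 + 1.552^2 + 0.494^2 + 0.813^2)
uc = sqrt(3.397809)
uc = 1.8433

1.8433


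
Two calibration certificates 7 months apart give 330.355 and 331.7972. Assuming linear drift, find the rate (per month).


rate = (v2 - v1) / months
= (331.7972 - 330.355) / 7
= 1.4422 / 7
= 0.2060

0.2060


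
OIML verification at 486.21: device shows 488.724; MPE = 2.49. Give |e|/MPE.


e = indication - reference = 488.724 - 486.21 = 2.5140
|e| = 2.5140
ratio = |e| / MPE = 2.5140 / 2.49
ratio = 1.0096

1.0096


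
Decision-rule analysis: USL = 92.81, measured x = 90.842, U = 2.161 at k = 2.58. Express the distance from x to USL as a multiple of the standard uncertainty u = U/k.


u = U / k = 2.161 / 2.58 = 0.8375969
margin = |USL - x| = |92.81 - 90.842| = 1.968
z = margin / u = 1.968 / 0.8375969
z = 2.3496

2.3496


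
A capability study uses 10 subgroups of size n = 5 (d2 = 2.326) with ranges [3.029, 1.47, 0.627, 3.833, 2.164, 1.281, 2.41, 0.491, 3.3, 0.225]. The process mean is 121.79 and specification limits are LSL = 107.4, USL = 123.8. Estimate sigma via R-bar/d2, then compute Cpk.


R_bar = (3.029 + 1.47 + 0.627 + 3.833 + 2.164 + 1.281 + 2.41 + 0.491 + 3.3 + 0.225) / 10 = 1.883
sigma = R_bar / d2 = 1.883 / 2.326 = 0.80954428
Cp = (USL - LSL)/(6*sigma) = (123.8 - 107.4)/(6*0.80954428) = 3.3764
Cpu = (123.8 - 121.79)/(3*0.80954428) = 0.8276
Cpl = (121.79 - 107.4)/(3*0.80954428) = 5.9251
Cpk = min(Cpu, Cpl) = 0.8276

0.8276


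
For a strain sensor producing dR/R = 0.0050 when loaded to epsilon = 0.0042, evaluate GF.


GF = (dR/R) / epsilon
= 0.0050 / 0.0042
= 1.1905

1.1905


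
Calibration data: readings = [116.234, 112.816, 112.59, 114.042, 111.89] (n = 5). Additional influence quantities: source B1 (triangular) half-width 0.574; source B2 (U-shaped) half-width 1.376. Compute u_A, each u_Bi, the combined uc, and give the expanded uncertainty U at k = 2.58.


mean = (116.234 + 112.816 + 112.59 + 114.042 + 111.89) / 5 = 113.5144
s = sqrt(sum((x - mean)^2)/(n-1)) = 1.7070105
u_A = s / sqrt(n) = 1.7070105 / sqrt(5) = 0.7633983
u_B1 = 0.574 / sqrt(6) = 0.23433452
u_B2 = 1.376 / sqrt(2) = 0.97297893
uc = sqrt(0.7633983^2 + 0.23433452^2 + 0.97297893^2) = 1.2587206
U = k * uc = 2.58 * 1.2587206
U = 3.2475

3.2475


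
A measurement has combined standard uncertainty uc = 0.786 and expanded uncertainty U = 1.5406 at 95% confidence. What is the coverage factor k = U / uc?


k = U / uc
k = 1.5406 / 0.786
k = 1.96

1.96


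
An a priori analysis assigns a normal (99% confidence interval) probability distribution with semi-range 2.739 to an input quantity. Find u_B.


u_B = half_width / 2.576
u_B = 2.739 / 2.576
u_B = 1.0633

1.0633


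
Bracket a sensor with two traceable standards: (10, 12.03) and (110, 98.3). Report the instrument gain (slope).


slope = (y2 - y1) / (x2 - x1)
= (98.3 - 12.03) / (110 - 10)
= 86.2700 / 100
= 0.8627

0.8627


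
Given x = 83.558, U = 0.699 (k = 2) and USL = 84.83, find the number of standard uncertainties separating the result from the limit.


u = U / k = 0.699 / 2 = 0.3495
margin = |USL - x| = |84.83 - 83.558| = 1.272
z = margin / u = 1.272 / 0.3495
z = 3.6395

3.6395


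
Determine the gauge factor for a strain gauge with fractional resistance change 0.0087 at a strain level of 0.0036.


GF = (dR/R) / epsilon
= 0.0087 / 0.0036
= 2.4167

2.4167


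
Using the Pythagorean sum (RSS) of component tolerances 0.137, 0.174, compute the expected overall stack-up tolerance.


RSS = sqrt(0.137^2 + 0.174^2)
= sqrt(0.049045)
= 0.2215

0.2215


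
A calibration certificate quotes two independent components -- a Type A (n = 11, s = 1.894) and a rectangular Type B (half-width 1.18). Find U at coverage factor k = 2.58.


u_A = s / sqrt(n) = 1.894 / sqrt(11) = 0.57106249
u_B = half_width / sqrt(3) = 1.18 / sqrt(3) = 0.68127332
uc = sqrt(u_A^2 + u_B^2) = sqrt(0.57106249^2 + 0.68127332^2) = 0.88895765
U = k * uc = 2.58 * 0.88895765
U = 2.2935

2.2935


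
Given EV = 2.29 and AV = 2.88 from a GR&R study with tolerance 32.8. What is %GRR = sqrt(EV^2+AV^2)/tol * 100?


GRR = sqrt(EV^2 + AV^2) = sqrt(2.29^2 + 2.88^2) = 3.6794701
%GRR = GRR / tol * 100 = 3.6794701 / 32.8 * 100
%GRR = 11.2179

11.2179


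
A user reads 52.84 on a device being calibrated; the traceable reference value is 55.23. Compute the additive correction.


Correction = standard - reading
= 55.23 - 52.84
= 2.3900

2.3900


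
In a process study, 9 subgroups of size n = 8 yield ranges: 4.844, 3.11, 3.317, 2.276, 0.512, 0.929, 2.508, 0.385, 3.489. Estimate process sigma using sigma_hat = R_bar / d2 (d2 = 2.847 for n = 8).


R_bar = (4.844 + 3.11 + 3.317 + 2.276 + 0.512 + 0.929 + 2.508 + 0.385 + 3.489) / 9
R_bar = 21.37 / 9 = 2.3744444
sigma_hat = R_bar / d2 = 2.3744444 / 2.847 = 0.8340

0.8340


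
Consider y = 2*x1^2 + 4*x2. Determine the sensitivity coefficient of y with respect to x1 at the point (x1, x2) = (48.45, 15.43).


y = 2*x1^2 + 4*x2
dy/dx1 = 2*2*x1
Evaluate at x1 = 48.45: c1 = 4 * 48.45
c1 = 193.8000

193.8000


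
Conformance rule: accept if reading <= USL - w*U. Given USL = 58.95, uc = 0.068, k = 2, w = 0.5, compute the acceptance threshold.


U = k * uc = 2 * 0.068 = 0.136
guard band g = w * U = 0.5 * 0.136 = 0.068
AL = USL - g = 58.95 - 0.068
AL = 58.8820

58.8820


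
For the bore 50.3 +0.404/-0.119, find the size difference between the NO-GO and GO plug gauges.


GO = nominal - lower_tol (smallest hole = maximum material condition)
GO = 50.3 - 0.119 = 50.181
NO-GO = nominal + upper_tol (largest hole = least material condition)
NO-GO = 50.3 + 0.404 = 50.704
spread = NO-GO - GO = 50.704 - 50.181 = 0.5230

0.5230


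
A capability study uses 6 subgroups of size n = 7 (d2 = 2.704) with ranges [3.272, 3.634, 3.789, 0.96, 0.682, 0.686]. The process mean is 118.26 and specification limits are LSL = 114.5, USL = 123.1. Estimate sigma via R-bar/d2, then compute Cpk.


R_bar = (3.272 + 3.634 + 3.789 + 0.96 + 0.682 + 0.686) / 6 = 2.1705
sigma = R_bar / d2 = 2.1705 / 2.704 = 0.8026997
Cp = (USL - LSL)/(6*sigma) = (123.1 - 114.5)/(6*0.8026997) = 1.7856
Cpu = (123.1 - 118.26)/(3*0.8026997) = 2.0099
Cpl = (118.26 - 114.5)/(3*0.8026997) = 1.5614
Cpk = min(Cpu, Cpl) = 1.5614

1.5614


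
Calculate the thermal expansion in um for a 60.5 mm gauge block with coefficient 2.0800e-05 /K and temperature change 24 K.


dL = L * alpha * dT
= 60.5 * 2.0800e-05 * 24
= 0.0302016 mm
dL_um = 0.0302016 * 1000 = 30.2016 um

30.2016


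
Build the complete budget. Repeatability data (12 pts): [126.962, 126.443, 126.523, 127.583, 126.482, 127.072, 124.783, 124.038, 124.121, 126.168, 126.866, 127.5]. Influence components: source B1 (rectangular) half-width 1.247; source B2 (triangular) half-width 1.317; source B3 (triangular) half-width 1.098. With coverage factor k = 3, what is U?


mean = (126.962 + 126.443 + 126.523 + 127.583 + 126.482 + 127.072 + 124.783 + 124.038 + 124.121 + 126.168 + 126.866 + 127.5) / 12 = 126.21175
s = sqrt(sum((x - mean)^2)/(n-1)) = 1.2297049
u_A = s / sqrt(n) = 1.2297049 / sqrt(12) = 0.35498523
u_B1 = 1.247 / sqrt(3) = 0.71995579
u_B2 = 1.317 / sqrt(6) = 0.537663
u_B3 = 1.098 / sqrt(6) = 0.44825662
uc = sqrt(0.35498523^2 + 0.71995579^2 + 0.537663^2 + 0.44825662^2) = 1.0650664
U = k * uc = 3 * 1.0650664
U = 3.1952

3.1952


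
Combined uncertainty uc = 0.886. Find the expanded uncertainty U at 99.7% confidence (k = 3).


U = k * uc
U = 3 * 0.886
U = 2.6580

2.6580


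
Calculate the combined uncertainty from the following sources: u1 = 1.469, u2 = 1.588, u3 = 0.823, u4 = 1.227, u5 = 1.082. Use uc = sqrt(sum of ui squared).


uc = sqrt(1.469^2 + 1.588^2 + 0.823^2 + 1.227^2 + 1.082^2)
uc = sqrt(8.033287)
uc = 2.8343

2.8343


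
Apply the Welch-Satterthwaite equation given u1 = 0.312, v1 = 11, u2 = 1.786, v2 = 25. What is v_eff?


uc = sqrt(u1^2 + u2^2) = sqrt(0.312^2 + 1.786^2) = 1.8130472
v_eff = uc^4 / (u1^4/v1 + u2^4/v2)
= 1.8130472^4 / (0.312^4/11 + 1.786^4/25)
= 10.80529 / 0.40785338
v_eff = 26.4931

26.4931


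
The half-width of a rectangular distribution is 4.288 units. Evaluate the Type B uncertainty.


u_B = half_width / sqrt(3)
u_B = 4.288 / 1.7320508
u_B = 2.4757

2.4757


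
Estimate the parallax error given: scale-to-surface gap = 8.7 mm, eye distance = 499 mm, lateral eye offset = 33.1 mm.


error = h * offset / d
= 8.7 * 33.1 / 499
= 0.5771

0.5771


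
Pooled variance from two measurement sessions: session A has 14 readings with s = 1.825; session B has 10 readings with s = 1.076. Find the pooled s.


s_p = sqrt(((n1-1)*s1^2 + (n2-1)*s2^2) / (n1+n2-2))
numerator = (14-1)*1.825^2 + (10-1)*1.076^2 = 43.298125 + 10.419984 = 53.718109
denominator = 14 + 10 - 2 = 22
s_p^2 = 53.718109 / 22 = 2.4417322
s_p = sqrt(2.4417322) = 1.5626

1.5626


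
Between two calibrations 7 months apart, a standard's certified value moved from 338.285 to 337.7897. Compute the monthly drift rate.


rate = (v2 - v1) / months
= (337.7897 - 338.285) / 7
= -0.4953 / 7
= -0.0708

-0.0708


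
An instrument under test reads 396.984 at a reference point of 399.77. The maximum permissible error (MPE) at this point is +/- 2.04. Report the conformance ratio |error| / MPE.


e = indication - reference = 396.984 - 399.77 = -2.7860
|e| = 2.7860
ratio = |e| / MPE = 2.7860 / 2.04
ratio = 1.3657

1.3657


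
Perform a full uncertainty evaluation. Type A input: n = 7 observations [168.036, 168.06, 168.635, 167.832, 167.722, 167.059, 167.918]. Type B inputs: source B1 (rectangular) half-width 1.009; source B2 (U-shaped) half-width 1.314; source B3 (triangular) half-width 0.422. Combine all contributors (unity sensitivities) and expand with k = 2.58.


mean = (168.036 + 168.06 + 168.635 + 167.832 + 167.722 + 167.059 + 167.918) / 7 = 167.8945714
s = sqrt(sum((x - mean)^2)/(n-1)) = 0.47046568
u_A = s / sqrt(n) = 0.47046568 / sqrt(7) = 0.17781931
u_B1 = 1.009 / sqrt(3) = 0.58254642
u_B2 = 1.314 / sqrt(2) = 0.92913831
u_B3 = 0.422 / sqrt(6) = 0.17228078
uc = sqrt(0.17781931^2 + 0.58254642^2 + 0.92913831^2 + 0.17228078^2) = 1.1242592
U = k * uc = 2.58 * 1.1242592
U = 2.9006

2.9006


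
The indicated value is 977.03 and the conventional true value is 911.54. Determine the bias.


Systematic error = measured - true
= 977.03 - 911.54
= 65.4900

65.4900


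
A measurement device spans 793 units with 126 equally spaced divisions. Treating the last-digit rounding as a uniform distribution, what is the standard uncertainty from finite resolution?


resolution = range / divisions
resolution = 793 / 126 = 6.2936508
u_res = resolution / (2*sqrt(3))
u_res = 6.2936508 / 3.4641016
u_res = 1.8168

1.8168


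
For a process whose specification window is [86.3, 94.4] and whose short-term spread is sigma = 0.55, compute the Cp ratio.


Cp = (USL - LSL) / (6 * sigma)
= (94.4 - 86.3) / (6 * 0.55)
= 8.1000 / 3.3000
= 2.4545

2.4545


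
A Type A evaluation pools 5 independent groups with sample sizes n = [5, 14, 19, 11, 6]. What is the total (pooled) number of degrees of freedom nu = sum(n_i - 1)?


nu = sum_i (n_i - 1)
nu = ((5 - 1) + (14 - 1) + (19 - 1) + (11 - 1) + (6 - 1))
nu = 4 + 13 + 18 + 10 + 5
nu = 50

50


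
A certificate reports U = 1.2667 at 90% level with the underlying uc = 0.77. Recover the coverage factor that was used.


k = U / uc
k = 1.2667 / 0.77
k = 1.645

1.645


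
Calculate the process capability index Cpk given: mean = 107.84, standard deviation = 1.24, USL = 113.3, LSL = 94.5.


Cpu = (USL - mean) / (3*sigma) = (113.3 - 107.84) / (3*1.24) = 1.4677
Cpl = (mean - LSL) / (3*sigma) = (107.84 - 94.5) / (3*1.24) = 3.5860
Cpk = min(Cpu, Cpl) = 1.4677

1.4677


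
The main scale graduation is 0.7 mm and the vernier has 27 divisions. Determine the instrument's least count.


LC = MSD / n_div
= 0.7 / 27
= 0.0259

0.0259


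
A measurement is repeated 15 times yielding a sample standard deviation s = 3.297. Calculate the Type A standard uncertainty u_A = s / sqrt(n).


u_A = s / sqrt(n)
u_A = 3.297 / sqrt(15)
u_A = 3.297 / 3.8729833
u_A = 0.8513

0.8513


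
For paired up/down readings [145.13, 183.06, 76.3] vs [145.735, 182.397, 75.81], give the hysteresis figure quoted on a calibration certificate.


|145.13 - 145.735| = 0.6050
|183.06 - 182.397| = 0.6630
|76.3 - 75.81| = 0.4900
hysteresis = max(diffs) = 0.6630

0.6630


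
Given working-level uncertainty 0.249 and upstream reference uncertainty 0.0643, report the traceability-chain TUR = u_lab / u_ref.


TUR = u_lab / u_ref
= 0.249 / 0.0643
= 3.8725

3.8725


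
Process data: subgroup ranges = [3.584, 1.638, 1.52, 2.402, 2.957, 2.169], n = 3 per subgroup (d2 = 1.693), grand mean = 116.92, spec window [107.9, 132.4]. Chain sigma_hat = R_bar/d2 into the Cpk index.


R_bar = (3.584 + 1.638 + 1.52 + 2.402 + 2.957 + 2.169) / 6 = 2.3783333
sigma = R_bar / d2 = 2.3783333 / 1.693 = 1.4048041
Cp = (USL - LSL)/(6*sigma) = (132.4 - 107.9)/(6*1.4048041) = 2.9067
Cpu = (132.4 - 116.92)/(3*1.4048041) = 3.6731
Cpl = (116.92 - 107.9)/(3*1.4048041) = 2.1403
Cpk = min(Cpu, Cpl) = 2.1403

2.1403


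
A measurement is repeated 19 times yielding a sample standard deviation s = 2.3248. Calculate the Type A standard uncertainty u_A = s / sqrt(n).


u_A = s / sqrt(n)
u_A = 2.3248 / sqrt(19)
u_A = 2.3248 / 4.3588989
u_A = 0.5333

0.5333


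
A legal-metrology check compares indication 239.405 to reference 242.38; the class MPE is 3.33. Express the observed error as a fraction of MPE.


e = indication - reference = 239.405 - 242.38 = -2.9750
|e| = 2.9750
ratio = |e| / MPE = 2.9750 / 3.33
ratio = 0.8934

0.8934


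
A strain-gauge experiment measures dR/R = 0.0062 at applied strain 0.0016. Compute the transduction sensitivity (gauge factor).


GF = (dR/R) / epsilon
= 0.0062 / 0.0016
= 3.8750

3.8750


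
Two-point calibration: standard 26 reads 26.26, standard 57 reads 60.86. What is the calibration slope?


slope = (y2 - y1) / (x2 - x1)
= (60.86 - 26.26) / (57 - 26)
= 34.6000 / 31
= 1.1161

1.1161


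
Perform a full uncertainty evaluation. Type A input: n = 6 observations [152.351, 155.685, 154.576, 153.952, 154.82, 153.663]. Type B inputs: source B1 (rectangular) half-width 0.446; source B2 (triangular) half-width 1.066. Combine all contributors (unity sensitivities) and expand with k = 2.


mean = (152.351 + 155.685 + 154.576 + 153.952 + 154.82 + 153.663) / 6 = 154.1745
s = sqrt(sum((x - mean)^2)/(n-1)) = 1.1398047
u_A = s / sqrt(n) = 1.1398047 / sqrt(6) = 0.46532332
u_B1 = 0.446 / sqrt(3) = 0.25749822
u_B2 = 1.066 / sqrt(6) = 0.43519268
uc = sqrt(0.46532332^2 + 0.25749822^2 + 0.43519268^2) = 0.68718541
U = k * uc = 2 * 0.68718541
U = 1.3744

1.3744


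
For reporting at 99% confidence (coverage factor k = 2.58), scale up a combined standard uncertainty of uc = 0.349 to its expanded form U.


U = k * uc
U = 2.58 * 0.349
U = 0.9004

0.9004


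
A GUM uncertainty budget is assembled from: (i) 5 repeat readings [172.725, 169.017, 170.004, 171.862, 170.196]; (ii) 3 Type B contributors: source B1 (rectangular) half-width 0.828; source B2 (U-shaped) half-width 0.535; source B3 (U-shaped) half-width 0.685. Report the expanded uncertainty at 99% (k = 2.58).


mean = (172.725 + 169.017 + 170.004 + 171.862 + 170.196) / 5 = 170.7608
s = sqrt(sum((x - mean)^2)/(n-1)) = 1.5002755
u_A = s / sqrt(n) = 1.5002755 / sqrt(5) = 0.6709436
u_B1 = 0.828 / sqrt(3) = 0.47804602
u_B2 = 0.535 / sqrt(2) = 0.37830213
u_B3 = 0.685 / sqrt(2) = 0.48436815
uc = sqrt(0.6709436^2 + 0.47804602^2 + 0.37830213^2 + 0.48436815^2) = 1.0278221
U = k * uc = 2.58 * 1.0278221
U = 2.6518

2.6518


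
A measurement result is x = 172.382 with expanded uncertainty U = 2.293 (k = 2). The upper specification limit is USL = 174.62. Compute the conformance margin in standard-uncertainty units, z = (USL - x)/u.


u = U / k = 2.293 / 2 = 1.1465
margin = |USL - x| = |174.62 - 172.382| = 2.238
z = margin / u = 2.238 / 1.1465
z = 1.9520

1.9520


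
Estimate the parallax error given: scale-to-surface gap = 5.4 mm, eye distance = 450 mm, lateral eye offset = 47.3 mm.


error = h * offset / d
= 5.4 * 47.3 / 450
= 0.5676

0.5676


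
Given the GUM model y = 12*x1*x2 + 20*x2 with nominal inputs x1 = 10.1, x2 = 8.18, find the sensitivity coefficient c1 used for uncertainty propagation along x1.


y = 12*x1*x2 + 20*x2
dy/dx1 = 12*x2
Evaluate at x2 = 8.18: c1 = 12 * 8.18
c1 = 98.1600

98.1600


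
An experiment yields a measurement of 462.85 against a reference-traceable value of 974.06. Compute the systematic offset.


Systematic error = measured - true
= 462.85 - 974.06
= -511.2100

-511.2100


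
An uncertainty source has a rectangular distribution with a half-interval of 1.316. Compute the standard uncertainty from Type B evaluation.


u_B = half_width / sqrt(3)
u_B = 1.316 / 1.7320508
u_B = 0.7598

0.7598


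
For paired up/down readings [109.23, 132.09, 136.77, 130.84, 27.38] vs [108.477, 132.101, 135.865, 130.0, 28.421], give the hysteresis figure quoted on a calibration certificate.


|109.23 - 108.477| = 0.7530
|132.09 - 132.101| = 0.0110
|136.77 - 135.865| = 0.9050
|130.84 - 130.0| = 0.8400
|27.38 - 28.421| = 1.0410
hysteresis = max(diffs) = 1.0410

1.0410


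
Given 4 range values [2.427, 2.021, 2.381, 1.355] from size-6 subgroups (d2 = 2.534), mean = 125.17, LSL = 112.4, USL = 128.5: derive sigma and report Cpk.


R_bar = (2.427 + 2.021 + 2.381 + 1.355) / 4 = 2.046
sigma = R_bar / d2 = 2.046 / 2.534 = 0.8074191
Cp = (USL - LSL)/(6*sigma) = (128.5 - 112.4)/(6*0.8074191) = 3.3233
Cpu = (128.5 - 125.17)/(3*0.8074191) = 1.3748
Cpl = (125.17 - 112.4)/(3*0.8074191) = 5.2719
Cpk = min(Cpu, Cpl) = 1.3748

1.3748
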